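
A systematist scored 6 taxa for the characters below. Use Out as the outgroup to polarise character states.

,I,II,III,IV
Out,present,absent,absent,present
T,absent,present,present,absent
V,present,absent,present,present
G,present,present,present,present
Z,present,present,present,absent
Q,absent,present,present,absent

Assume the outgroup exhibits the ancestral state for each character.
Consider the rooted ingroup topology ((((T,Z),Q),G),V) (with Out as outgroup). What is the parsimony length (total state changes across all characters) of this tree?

Map each character onto ((((T,Z),Q),G),V) (rooted by Out) and count the minimum state changes it requires (Fitch parsimony):
I: 2; II: 1; III: 1; IV: 1.
Total tree length = 5.

5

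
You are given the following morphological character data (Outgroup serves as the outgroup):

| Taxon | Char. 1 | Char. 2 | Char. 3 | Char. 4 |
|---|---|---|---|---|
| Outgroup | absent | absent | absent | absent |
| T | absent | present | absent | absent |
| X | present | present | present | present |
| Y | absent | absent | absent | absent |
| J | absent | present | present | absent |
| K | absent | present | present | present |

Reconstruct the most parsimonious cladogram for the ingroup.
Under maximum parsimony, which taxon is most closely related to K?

X

The outgroup has state 'absent' for every character, so 'present' is the derived state throughout.
Char. 1: derived state 'present' in X only — an autapomorphy, so it tells us nothing about relationships among taxa.
Char. 2: derived state 'present' in J, K, T, and X only — synapomorphy for {J, K, T, X}.
Char. 3 (derived state 'present') is shared by J, K, and X — a synapomorphy uniting that clade.
Only K and X show the derived state 'present' for Char. 4, supporting them as a clade.
Most parsimonious ingroup topology: ((T,((X,K),J)),Y).
K and X form a cherry on this tree, so they are sister taxa.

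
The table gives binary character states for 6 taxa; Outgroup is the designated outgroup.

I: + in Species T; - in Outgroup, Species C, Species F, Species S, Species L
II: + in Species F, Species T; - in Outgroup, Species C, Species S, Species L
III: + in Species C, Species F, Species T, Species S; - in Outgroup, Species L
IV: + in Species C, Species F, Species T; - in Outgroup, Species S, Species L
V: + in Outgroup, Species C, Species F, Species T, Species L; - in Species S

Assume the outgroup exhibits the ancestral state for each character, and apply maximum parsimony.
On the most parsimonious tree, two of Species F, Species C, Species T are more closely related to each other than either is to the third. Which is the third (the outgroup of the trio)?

Species C

Character polarity is set by the outgroup: the derived state is whichever differs from the outgroup's state, so for V the derived state is '-', and for the remaining characters it is '+'.
I: derived state '+' in Species T only — an autapomorphy, so it tells us nothing about relationships among taxa.
II: derived state '+' in Species F and Species T only — synapomorphy for {Species F, Species T}.
III (derived state '+') is shared by Species C, Species F, Species S, and Species T — a synapomorphy uniting that clade.
IV: derived state '+' in Species C, Species F, and Species T only — synapomorphy for {Species C, Species F, Species T}.
V: derived state '-' in Species S only — an autapomorphy, so it tells us nothing about relationships among taxa.
Most parsimonious ingroup topology: (((Species C,(Species F,Species T)),Species S),Species L).
Species F and Species T share a more recent common ancestor with each other than either does with Species C, so Species C is the least closely related of the three.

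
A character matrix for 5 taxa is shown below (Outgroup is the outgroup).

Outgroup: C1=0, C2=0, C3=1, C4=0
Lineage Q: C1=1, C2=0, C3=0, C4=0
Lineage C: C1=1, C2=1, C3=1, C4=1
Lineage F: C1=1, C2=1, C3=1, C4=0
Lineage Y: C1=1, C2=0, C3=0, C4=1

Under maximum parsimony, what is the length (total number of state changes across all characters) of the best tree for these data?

Character polarity is set by the outgroup: the derived state is whichever differs from the outgroup's state, so for C3 the derived state is '0', and for the remaining characters it is '1'.
C1 (derived state '1') is shared by all ingroup taxa — unites the whole ingroup.
C2 (derived state '1') is shared by Lineage C and Lineage F — a synapomorphy uniting that clade.
Only Lineage Q and Lineage Y show the derived state '0' for C3, supporting them as a clade.
C4 groups Lineage C and Lineage Y, which is incompatible with the clades supported by the remaining characters; treating it as convergent (homoplasy) costs fewer steps than any alternative tree.
Most parsimonious ingroup topology: ((Lineage Q,Lineage Y),(Lineage C,Lineage F)).
Changes per character on this tree: C1: 1; C2: 1; C3: 1; C4: 2.
Total = 5.

5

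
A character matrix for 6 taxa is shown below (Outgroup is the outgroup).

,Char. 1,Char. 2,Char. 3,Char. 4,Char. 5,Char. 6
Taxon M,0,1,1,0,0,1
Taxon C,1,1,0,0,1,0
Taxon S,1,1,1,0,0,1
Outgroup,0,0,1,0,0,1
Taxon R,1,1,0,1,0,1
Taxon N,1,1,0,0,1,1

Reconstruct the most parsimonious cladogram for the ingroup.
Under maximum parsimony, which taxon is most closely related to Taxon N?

Character polarity is set by the outgroup: the derived state is whichever differs from the outgroup's state, so for Char. 3, Char. 6 the derived state is '0', and for the remaining characters it is '1'.
Char. 1: derived state '1' in Taxon C, Taxon N, Taxon R, and Taxon S only — synapomorphy for {Taxon C, Taxon N, Taxon R, Taxon S}.
All ingroup taxa share the derived state '1' for Char. 2; it defines the ingroup but does not resolve relationships within it.
Char. 3: derived state '0' in Taxon C, Taxon N, and Taxon R only — synapomorphy for {Taxon C, Taxon N, Taxon R}.
Char. 4 (derived state '1') is unique to Taxon R (autapomorphy; uninformative for grouping).
Char. 5 (derived state '1') is shared by Taxon C and Taxon N — a synapomorphy uniting that clade.
Char. 6 (derived state '0') is unique to Taxon C (autapomorphy; uninformative for grouping).
Most parsimonious ingroup topology: ((Taxon S,(Taxon R,(Taxon N,Taxon C))),Taxon M).
Taxon N and Taxon C form a cherry on this tree, so they are sister taxa.

Taxon C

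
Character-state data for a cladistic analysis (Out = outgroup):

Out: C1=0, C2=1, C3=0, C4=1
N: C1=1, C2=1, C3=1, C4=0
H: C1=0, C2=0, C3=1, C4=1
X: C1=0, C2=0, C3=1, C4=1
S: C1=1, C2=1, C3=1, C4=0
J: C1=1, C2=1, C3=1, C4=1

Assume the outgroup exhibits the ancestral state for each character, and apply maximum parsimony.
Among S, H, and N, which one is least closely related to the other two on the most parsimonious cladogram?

H

Character polarity is set by the outgroup: the derived state is whichever differs from the outgroup's state, so for C2, C4 the derived state is '0', and for the remaining characters it is '1'.
Only J, N, and S show the derived state '1' for C1, supporting them as a clade.
C2: derived state '0' in H and X only — synapomorphy for {H, X}.
C3 (derived state '1') is shared by all ingroup taxa — unites the whole ingroup.
C4: derived state '0' in N and S only — synapomorphy for {N, S}.
Most parsimonious ingroup topology: (((N,S),J),(H,X)).
N and S share a more recent common ancestor with each other than either does with H, so H is the least closely related of the three.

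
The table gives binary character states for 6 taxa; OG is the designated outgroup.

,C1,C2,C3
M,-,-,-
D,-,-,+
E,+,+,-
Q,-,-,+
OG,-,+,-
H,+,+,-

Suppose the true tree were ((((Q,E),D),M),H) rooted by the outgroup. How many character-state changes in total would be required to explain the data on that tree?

Map each character onto ((((Q,E),D),M),H) (rooted by OG) and count the minimum state changes it requires (Fitch parsimony):
C1: 2; C2: 2; C3: 2.
Total tree length = 6.

6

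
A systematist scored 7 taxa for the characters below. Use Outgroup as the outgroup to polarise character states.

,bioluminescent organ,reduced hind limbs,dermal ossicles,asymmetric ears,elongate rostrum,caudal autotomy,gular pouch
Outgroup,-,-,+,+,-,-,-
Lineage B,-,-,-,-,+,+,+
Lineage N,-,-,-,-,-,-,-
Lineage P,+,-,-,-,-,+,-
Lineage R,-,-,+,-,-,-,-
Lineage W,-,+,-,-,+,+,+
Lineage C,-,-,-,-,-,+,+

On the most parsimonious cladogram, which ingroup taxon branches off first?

Character polarity is set by the outgroup: the derived state is whichever differs from the outgroup's state, so for dermal ossicles, asymmetric ears the derived state is '-', and for the remaining characters it is '+'.
bioluminescent organ: derived state '+' in Lineage P only — an autapomorphy, so it tells us nothing about relationships among taxa.
reduced hind limbs (derived state '+') is unique to Lineage W (autapomorphy; uninformative for grouping).
dermal ossicles: derived state '-' in Lineage B, Lineage C, Lineage N, Lineage P, and Lineage W only — synapomorphy for {Lineage B, Lineage C, Lineage N, Lineage P, Lineage W}.
asymmetric ears (derived state '-') is shared by all ingroup taxa — unites the whole ingroup.
Only Lineage B and Lineage W show the derived state '+' for elongate rostrum, supporting them as a clade.
Only Lineage B, Lineage C, Lineage P, and Lineage W show the derived state '+' for caudal autotomy, supporting them as a clade.
gular pouch: derived state '+' in Lineage B, Lineage C, and Lineage W only — synapomorphy for {Lineage B, Lineage C, Lineage W}.
Most parsimonious ingroup topology: (((((Lineage B,Lineage W),Lineage C),Lineage P),Lineage N),Lineage R).
Lineage R is sister to the clade containing all other ingroup taxa, so it is the earliest-diverging (most basal) ingroup lineage.

Lineage R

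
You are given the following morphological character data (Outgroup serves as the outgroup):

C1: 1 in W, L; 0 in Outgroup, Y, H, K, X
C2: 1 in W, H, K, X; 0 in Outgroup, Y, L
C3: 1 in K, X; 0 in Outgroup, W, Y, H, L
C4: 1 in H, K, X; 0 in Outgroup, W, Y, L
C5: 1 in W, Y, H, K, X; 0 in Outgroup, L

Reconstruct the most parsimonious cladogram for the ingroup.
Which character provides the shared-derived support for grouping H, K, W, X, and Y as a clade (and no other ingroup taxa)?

C5

The outgroup has state '0' for every character, so '1' is the derived state throughout.
C1 groups L and W, which is incompatible with the clades supported by the remaining characters; treating it as convergent (homoplasy) costs fewer steps than any alternative tree.
C2 (derived state '1') is shared by H, K, W, and X — a synapomorphy uniting that clade.
Only K and X show the derived state '1' for C3, supporting them as a clade.
C4 (derived state '1') is shared by H, K, and X — a synapomorphy uniting that clade.
C5: derived state '1' in H, K, W, X, and Y only — synapomorphy for {H, K, W, X, Y}.
Most parsimonious ingroup topology: (((W,(H,(K,X))),Y),L).
The clade {H, K, W, X, Y} is supported by C5: its derived state '1' occurs in exactly those taxa and in no other taxon (including the outgroup).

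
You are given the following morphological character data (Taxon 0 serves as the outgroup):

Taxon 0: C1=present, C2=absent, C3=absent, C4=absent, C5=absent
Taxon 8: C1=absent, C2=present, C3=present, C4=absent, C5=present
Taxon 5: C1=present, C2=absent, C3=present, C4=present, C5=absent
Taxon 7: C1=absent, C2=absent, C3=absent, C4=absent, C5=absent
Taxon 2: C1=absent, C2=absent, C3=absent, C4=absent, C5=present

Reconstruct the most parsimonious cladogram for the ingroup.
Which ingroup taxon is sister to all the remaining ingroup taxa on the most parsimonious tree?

Character polarity is set by the outgroup: the derived state is whichever differs from the outgroup's state, so for C1 the derived state is 'absent', and for the remaining characters it is 'present'.
C1: derived state 'absent' in Taxon 2, Taxon 7, and Taxon 8 only — synapomorphy for {Taxon 2, Taxon 7, Taxon 8}.
C2 (derived state 'present') is unique to Taxon 8 (autapomorphy; uninformative for grouping).
C3 groups Taxon 5 and Taxon 8, which is incompatible with the clades supported by the remaining characters; treating it as convergent (homoplasy) costs fewer steps than any alternative tree.
C4 (derived state 'present') is unique to Taxon 5 (autapomorphy; uninformative for grouping).
Only Taxon 2 and Taxon 8 show the derived state 'present' for C5, supporting them as a clade.
Most parsimonious ingroup topology: (((Taxon 8,Taxon 2),Taxon 7),Taxon 5).
Taxon 5 is sister to the clade containing all other ingroup taxa, so it is the earliest-diverging (most basal) ingroup lineage.

Taxon 5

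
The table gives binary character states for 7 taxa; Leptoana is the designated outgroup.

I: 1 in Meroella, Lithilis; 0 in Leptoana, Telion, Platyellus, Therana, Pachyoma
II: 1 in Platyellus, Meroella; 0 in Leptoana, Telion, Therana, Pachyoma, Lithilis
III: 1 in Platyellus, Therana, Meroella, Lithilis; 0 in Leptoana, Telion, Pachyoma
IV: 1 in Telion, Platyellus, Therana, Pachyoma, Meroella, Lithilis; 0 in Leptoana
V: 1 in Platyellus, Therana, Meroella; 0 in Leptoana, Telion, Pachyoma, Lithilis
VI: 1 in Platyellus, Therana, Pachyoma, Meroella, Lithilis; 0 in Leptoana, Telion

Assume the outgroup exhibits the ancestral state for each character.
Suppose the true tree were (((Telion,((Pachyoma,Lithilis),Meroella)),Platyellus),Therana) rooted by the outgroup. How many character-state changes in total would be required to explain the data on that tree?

13

Map each character onto (((Telion,((Pachyoma,Lithilis),Meroella)),Platyellus),Therana) (rooted by Leptoana) and count the minimum state changes it requires (Fitch parsimony):
I: 2; II: 2; III: 3; IV: 1; V: 3; VI: 2.
Total tree length = 13.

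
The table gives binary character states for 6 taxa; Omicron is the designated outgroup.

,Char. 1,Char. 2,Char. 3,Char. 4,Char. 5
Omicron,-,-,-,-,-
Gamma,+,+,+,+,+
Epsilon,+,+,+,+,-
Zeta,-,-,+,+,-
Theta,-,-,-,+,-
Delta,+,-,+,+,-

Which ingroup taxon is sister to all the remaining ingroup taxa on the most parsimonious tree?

The outgroup has state '-' for every character, so '+' is the derived state throughout.
Char. 1: derived state '+' in Delta, Epsilon, and Gamma only — synapomorphy for {Delta, Epsilon, Gamma}.
Char. 2: derived state '+' in Epsilon and Gamma only — synapomorphy for {Epsilon, Gamma}.
Only Delta, Epsilon, Gamma, and Zeta show the derived state '+' for Char. 3, supporting them as a clade.
All ingroup taxa share the derived state '+' for Char. 4; it defines the ingroup but does not resolve relationships within it.
Char. 5: derived state '+' in Gamma only — an autapomorphy, so it tells us nothing about relationships among taxa.
Most parsimonious ingroup topology: ((((Gamma,Epsilon),Delta),Zeta),Theta).
Theta is sister to the clade containing all other ingroup taxa, so it is the earliest-diverging (most basal) ingroup lineage.

Theta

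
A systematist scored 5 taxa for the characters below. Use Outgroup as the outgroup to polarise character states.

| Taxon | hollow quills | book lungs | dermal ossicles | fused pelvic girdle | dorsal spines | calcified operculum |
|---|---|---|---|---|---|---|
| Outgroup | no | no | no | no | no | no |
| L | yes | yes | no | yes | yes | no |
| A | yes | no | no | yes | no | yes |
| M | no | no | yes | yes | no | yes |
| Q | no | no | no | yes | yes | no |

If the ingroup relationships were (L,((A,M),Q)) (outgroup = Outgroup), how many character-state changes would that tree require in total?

Map each character onto (L,((A,M),Q)) (rooted by Outgroup) and count the minimum state changes it requires (Fitch parsimony):
hollow quills: 2; book lungs: 1; dermal ossicles: 1; fused pelvic girdle: 1; dorsal spines: 2; calcified operculum: 1.
Total tree length = 8.

8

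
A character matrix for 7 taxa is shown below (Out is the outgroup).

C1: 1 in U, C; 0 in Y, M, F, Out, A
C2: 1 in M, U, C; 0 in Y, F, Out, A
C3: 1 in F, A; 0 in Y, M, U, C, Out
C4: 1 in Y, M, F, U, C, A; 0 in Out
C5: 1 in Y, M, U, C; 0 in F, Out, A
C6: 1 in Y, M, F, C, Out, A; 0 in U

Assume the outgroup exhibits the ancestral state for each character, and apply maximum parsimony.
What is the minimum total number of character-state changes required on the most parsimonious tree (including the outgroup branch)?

6

Character polarity is set by the outgroup: the derived state is whichever differs from the outgroup's state, so for C6 the derived state is '0', and for the remaining characters it is '1'.
C1 (derived state '1') is shared by C and U — a synapomorphy uniting that clade.
C2: derived state '1' in C, M, and U only — synapomorphy for {C, M, U}.
C3: derived state '1' in A and F only — synapomorphy for {A, F}.
C4 (derived state '1') is shared by all ingroup taxa — unites the whole ingroup.
C5: derived state '1' in C, M, U, and Y only — synapomorphy for {C, M, U, Y}.
C6 (derived state '0') is unique to U (autapomorphy; uninformative for grouping).
Most parsimonious ingroup topology: ((F,A),((M,(C,U)),Y)).
Changes per character on this tree: C1: 1; C2: 1; C3: 1; C4: 1; C5: 1; C6: 1.
Total = 6.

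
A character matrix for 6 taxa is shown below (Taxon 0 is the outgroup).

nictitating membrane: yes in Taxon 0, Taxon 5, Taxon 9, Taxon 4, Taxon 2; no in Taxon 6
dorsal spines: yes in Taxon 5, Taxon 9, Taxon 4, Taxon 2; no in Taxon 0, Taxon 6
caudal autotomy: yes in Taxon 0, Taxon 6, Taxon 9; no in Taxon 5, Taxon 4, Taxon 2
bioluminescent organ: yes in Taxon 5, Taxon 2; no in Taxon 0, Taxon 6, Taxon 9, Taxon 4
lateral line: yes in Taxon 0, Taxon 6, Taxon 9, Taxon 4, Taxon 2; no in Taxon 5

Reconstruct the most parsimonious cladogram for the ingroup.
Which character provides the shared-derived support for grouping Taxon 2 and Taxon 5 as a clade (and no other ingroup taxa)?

Character polarity is set by the outgroup: the derived state is whichever differs from the outgroup's state, so for nictitating membrane, caudal autotomy, lateral line the derived state is 'no', and for the remaining characters it is 'yes'.
nictitating membrane: derived state 'no' in Taxon 6 only — an autapomorphy, so it tells us nothing about relationships among taxa.
dorsal spines (derived state 'yes') is shared by Taxon 2, Taxon 4, Taxon 5, and Taxon 9 — a synapomorphy uniting that clade.
Only Taxon 2, Taxon 4, and Taxon 5 show the derived state 'no' for caudal autotomy, supporting them as a clade.
Only Taxon 2 and Taxon 5 show the derived state 'yes' for bioluminescent organ, supporting them as a clade.
lateral line: derived state 'no' in Taxon 5 only — an autapomorphy, so it tells us nothing about relationships among taxa.
Most parsimonious ingroup topology: ((((Taxon 5,Taxon 2),Taxon 4),Taxon 9),Taxon 6).
The clade {Taxon 2, Taxon 5} is supported by bioluminescent organ: its derived state 'yes' occurs in exactly those taxa and in no other taxon (including the outgroup).

bioluminescent organ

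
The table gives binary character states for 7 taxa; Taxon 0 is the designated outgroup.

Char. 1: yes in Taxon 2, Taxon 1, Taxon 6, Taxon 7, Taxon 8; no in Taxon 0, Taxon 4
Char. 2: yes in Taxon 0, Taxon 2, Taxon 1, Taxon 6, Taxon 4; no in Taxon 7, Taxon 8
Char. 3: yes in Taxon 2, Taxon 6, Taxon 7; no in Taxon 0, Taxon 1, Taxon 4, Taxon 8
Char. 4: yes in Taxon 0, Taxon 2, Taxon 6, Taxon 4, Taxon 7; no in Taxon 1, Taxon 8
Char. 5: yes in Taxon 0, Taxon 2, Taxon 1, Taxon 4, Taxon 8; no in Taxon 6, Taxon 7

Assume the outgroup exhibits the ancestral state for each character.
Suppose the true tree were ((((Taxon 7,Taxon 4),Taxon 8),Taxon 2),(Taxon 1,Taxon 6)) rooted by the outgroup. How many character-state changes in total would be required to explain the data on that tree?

11

Map each character onto ((((Taxon 7,Taxon 4),Taxon 8),Taxon 2),(Taxon 1,Taxon 6)) (rooted by Taxon 0) and count the minimum state changes it requires (Fitch parsimony):
Char. 1: 2; Char. 2: 2; Char. 3: 3; Char. 4: 2; Char. 5: 2.
Total tree length = 11.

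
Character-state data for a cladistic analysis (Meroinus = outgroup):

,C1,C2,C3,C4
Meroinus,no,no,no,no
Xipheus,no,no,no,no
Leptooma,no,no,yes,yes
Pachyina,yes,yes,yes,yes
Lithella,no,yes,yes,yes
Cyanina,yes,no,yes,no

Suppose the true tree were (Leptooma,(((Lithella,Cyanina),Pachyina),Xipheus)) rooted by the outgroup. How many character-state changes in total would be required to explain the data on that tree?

9

Map each character onto (Leptooma,(((Lithella,Cyanina),Pachyina),Xipheus)) (rooted by Meroinus) and count the minimum state changes it requires (Fitch parsimony):
C1: 2; C2: 2; C3: 2; C4: 3.
Total tree length = 9.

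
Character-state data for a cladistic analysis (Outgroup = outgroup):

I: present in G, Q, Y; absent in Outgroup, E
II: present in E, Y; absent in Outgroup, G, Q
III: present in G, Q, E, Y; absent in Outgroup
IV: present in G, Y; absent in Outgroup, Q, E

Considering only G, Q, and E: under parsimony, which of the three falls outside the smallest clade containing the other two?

E

The outgroup has state 'absent' for every character, so 'present' is the derived state throughout.
I (derived state 'present') is shared by G, Q, and Y — a synapomorphy uniting that clade.
II groups E and Y, which is incompatible with the clades supported by the remaining characters; treating it as convergent (homoplasy) costs fewer steps than any alternative tree.
All ingroup taxa share the derived state 'present' for III; it defines the ingroup but does not resolve relationships within it.
IV: derived state 'present' in G and Y only — synapomorphy for {G, Y}.
Most parsimonious ingroup topology: (((G,Y),Q),E).
G and Q share a more recent common ancestor with each other than either does with E, so E is the least closely related of the three.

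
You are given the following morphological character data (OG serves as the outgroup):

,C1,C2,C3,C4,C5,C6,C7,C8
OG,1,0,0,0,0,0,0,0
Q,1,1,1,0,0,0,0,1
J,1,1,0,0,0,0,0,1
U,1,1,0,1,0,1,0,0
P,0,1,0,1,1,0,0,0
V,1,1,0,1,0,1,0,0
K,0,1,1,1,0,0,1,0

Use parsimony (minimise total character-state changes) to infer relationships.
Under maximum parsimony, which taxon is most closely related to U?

V

Character polarity is set by the outgroup: the derived state is whichever differs from the outgroup's state, so for C1 the derived state is '0', and for the remaining characters it is '1'.
C1: derived state '0' in K and P only — synapomorphy for {K, P}.
All ingroup taxa share the derived state '1' for C2; it defines the ingroup but does not resolve relationships within it.
C3 groups K and Q, which is incompatible with the clades supported by the remaining characters; treating it as convergent (homoplasy) costs fewer steps than any alternative tree.
C4 (derived state '1') is shared by K, P, U, and V — a synapomorphy uniting that clade.
C5: derived state '1' in P only — an autapomorphy, so it tells us nothing about relationships among taxa.
Only U and V show the derived state '1' for C6, supporting them as a clade.
C7 (derived state '1') is unique to K (autapomorphy; uninformative for grouping).
C8 (derived state '1') is shared by J and Q — a synapomorphy uniting that clade.
Most parsimonious ingroup topology: ((Q,J),((U,V),(P,K))).
U and V form a cherry on this tree, so they are sister taxa.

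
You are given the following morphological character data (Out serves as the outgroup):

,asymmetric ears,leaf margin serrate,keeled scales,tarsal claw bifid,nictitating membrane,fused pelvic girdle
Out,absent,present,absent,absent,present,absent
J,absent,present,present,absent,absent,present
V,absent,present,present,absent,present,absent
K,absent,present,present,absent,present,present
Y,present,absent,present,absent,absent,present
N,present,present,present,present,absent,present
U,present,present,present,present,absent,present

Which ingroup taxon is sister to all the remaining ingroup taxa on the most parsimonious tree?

Character polarity is set by the outgroup: the derived state is whichever differs from the outgroup's state, so for leaf margin serrate, nictitating membrane the derived state is 'absent', and for the remaining characters it is 'present'.
asymmetric ears (derived state 'present') is shared by N, U, and Y — a synapomorphy uniting that clade.
leaf margin serrate: derived state 'absent' in Y only — an autapomorphy, so it tells us nothing about relationships among taxa.
All ingroup taxa share the derived state 'present' for keeled scales; it defines the ingroup but does not resolve relationships within it.
tarsal claw bifid: derived state 'present' in N and U only — synapomorphy for {N, U}.
nictitating membrane (derived state 'absent') is shared by J, N, U, and Y — a synapomorphy uniting that clade.
fused pelvic girdle: derived state 'present' in J, K, N, U, and Y only — synapomorphy for {J, K, N, U, Y}.
Most parsimonious ingroup topology: (((J,(Y,(N,U))),K),V).
V is sister to the clade containing all other ingroup taxa, so it is the earliest-diverging (most basal) ingroup lineage.

V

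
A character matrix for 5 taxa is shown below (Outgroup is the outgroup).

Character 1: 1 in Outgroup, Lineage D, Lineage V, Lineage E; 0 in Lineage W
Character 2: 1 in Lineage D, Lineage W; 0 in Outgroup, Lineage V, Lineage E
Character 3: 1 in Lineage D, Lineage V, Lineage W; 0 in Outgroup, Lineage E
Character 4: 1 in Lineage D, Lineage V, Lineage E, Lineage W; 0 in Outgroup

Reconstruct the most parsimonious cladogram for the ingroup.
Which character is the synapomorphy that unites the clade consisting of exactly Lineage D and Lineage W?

Character 2

Character polarity is set by the outgroup: the derived state is whichever differs from the outgroup's state, so for Character 1 the derived state is '0', and for the remaining characters it is '1'.
Character 1 (derived state '0') is unique to Lineage W (autapomorphy; uninformative for grouping).
Character 2 (derived state '1') is shared by Lineage D and Lineage W — a synapomorphy uniting that clade.
Only Lineage D, Lineage V, and Lineage W show the derived state '1' for Character 3, supporting them as a clade.
All ingroup taxa share the derived state '1' for Character 4; it defines the ingroup but does not resolve relationships within it.
Most parsimonious ingroup topology: (((Lineage D,Lineage W),Lineage V),Lineage E).
The clade {Lineage D, Lineage W} is supported by Character 2: its derived state '1' occurs in exactly those taxa and in no other taxon (including the outgroup).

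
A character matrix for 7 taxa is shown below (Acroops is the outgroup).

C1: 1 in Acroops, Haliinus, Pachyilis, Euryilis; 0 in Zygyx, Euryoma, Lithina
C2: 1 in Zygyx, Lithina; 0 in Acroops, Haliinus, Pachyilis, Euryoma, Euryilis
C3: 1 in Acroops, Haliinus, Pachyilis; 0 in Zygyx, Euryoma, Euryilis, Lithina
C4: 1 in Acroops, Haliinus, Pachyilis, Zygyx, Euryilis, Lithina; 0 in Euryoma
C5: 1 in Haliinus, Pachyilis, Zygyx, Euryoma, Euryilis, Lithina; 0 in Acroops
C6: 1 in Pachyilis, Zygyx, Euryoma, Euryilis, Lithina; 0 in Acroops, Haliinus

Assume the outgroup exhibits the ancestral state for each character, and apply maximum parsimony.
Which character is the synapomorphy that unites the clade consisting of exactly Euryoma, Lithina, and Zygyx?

Character polarity is set by the outgroup: the derived state is whichever differs from the outgroup's state, so for C1, C3, C4 the derived state is '0', and for the remaining characters it is '1'.
C1 (derived state '0') is shared by Euryoma, Lithina, and Zygyx — a synapomorphy uniting that clade.
C2 (derived state '1') is shared by Lithina and Zygyx — a synapomorphy uniting that clade.
C3: derived state '0' in Euryilis, Euryoma, Lithina, and Zygyx only — synapomorphy for {Euryilis, Euryoma, Lithina, Zygyx}.
C4: derived state '0' in Euryoma only — an autapomorphy, so it tells us nothing about relationships among taxa.
All ingroup taxa share the derived state '1' for C5; it defines the ingroup but does not resolve relationships within it.
Only Euryilis, Euryoma, Lithina, Pachyilis, and Zygyx show the derived state '1' for C6, supporting them as a clade.
Most parsimonious ingroup topology: (Haliinus,(Pachyilis,(((Zygyx,Lithina),Euryoma),Euryilis))).
The clade {Euryoma, Lithina, Zygyx} is supported by C1: its derived state '0' occurs in exactly those taxa and in no other taxon (including the outgroup).

C1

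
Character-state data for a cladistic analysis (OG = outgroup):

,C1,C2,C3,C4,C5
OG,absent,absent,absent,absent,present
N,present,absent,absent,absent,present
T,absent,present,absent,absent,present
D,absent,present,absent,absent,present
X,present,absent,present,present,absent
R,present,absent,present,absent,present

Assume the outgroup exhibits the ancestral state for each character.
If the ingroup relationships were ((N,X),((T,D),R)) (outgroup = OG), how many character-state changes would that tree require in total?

Map each character onto ((N,X),((T,D),R)) (rooted by OG) and count the minimum state changes it requires (Fitch parsimony):
C1: 2; C2: 1; C3: 2; C4: 1; C5: 1.
Total tree length = 7.

7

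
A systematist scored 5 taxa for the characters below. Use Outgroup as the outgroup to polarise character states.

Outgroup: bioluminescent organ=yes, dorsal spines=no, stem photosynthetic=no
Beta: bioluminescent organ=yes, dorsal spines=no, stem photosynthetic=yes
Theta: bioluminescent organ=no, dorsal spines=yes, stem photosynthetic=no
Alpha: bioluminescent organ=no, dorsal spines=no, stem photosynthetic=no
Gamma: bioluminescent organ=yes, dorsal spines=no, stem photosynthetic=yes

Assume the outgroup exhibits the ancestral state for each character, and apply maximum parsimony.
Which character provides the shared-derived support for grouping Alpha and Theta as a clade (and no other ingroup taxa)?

Character polarity is set by the outgroup: the derived state is whichever differs from the outgroup's state, so for bioluminescent organ the derived state is 'no', and for the remaining characters it is 'yes'.
bioluminescent organ: derived state 'no' in Alpha and Theta only — synapomorphy for {Alpha, Theta}.
dorsal spines (derived state 'yes') is unique to Theta (autapomorphy; uninformative for grouping).
stem photosynthetic (derived state 'yes') is shared by Beta and Gamma — a synapomorphy uniting that clade.
Most parsimonious ingroup topology: ((Beta,Gamma),(Theta,Alpha)).
The clade {Alpha, Theta} is supported by bioluminescent organ: its derived state 'no' occurs in exactly those taxa and in no other taxon (including the outgroup).

bioluminescent organ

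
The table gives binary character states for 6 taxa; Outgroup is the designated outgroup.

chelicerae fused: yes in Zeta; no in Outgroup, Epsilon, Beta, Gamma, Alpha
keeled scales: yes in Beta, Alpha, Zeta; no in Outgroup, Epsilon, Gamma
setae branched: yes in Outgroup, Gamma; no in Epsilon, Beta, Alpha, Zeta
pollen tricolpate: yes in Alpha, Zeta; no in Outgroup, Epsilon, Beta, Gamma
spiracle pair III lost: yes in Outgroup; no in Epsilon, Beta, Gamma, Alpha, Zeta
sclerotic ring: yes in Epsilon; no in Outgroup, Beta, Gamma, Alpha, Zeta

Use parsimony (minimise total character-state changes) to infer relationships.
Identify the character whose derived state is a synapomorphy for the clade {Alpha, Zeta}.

pollen tricolpate

Character polarity is set by the outgroup: the derived state is whichever differs from the outgroup's state, so for setae branched, spiracle pair III lost the derived state is 'no', and for the remaining characters it is 'yes'.
chelicerae fused: derived state 'yes' in Zeta only — an autapomorphy, so it tells us nothing about relationships among taxa.
keeled scales (derived state 'yes') is shared by Alpha, Beta, and Zeta — a synapomorphy uniting that clade.
Only Alpha, Beta, Epsilon, and Zeta show the derived state 'no' for setae branched, supporting them as a clade.
Only Alpha and Zeta show the derived state 'yes' for pollen tricolpate, supporting them as a clade.
spiracle pair III lost (derived state 'no') is shared by all ingroup taxa — unites the whole ingroup.
sclerotic ring: derived state 'yes' in Epsilon only — an autapomorphy, so it tells us nothing about relationships among taxa.
Most parsimonious ingroup topology: ((Epsilon,(Beta,(Alpha,Zeta))),Gamma).
The clade {Alpha, Zeta} is supported by pollen tricolpate: its derived state 'yes' occurs in exactly those taxa and in no other taxon (including the outgroup).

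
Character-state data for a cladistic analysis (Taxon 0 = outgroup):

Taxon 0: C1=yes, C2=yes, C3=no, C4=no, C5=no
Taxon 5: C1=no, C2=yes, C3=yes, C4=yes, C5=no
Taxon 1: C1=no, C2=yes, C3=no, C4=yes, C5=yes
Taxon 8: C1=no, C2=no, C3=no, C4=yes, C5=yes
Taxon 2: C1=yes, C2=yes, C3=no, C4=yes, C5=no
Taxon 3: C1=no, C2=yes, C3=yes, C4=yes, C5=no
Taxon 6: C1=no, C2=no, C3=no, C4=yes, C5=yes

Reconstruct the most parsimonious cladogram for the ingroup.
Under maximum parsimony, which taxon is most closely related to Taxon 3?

Taxon 5

Character polarity is set by the outgroup: the derived state is whichever differs from the outgroup's state, so for C1, C2 the derived state is 'no', and for the remaining characters it is 'yes'.
C1 (derived state 'no') is shared by Taxon 1, Taxon 3, Taxon 5, Taxon 6, and Taxon 8 — a synapomorphy uniting that clade.
C2: derived state 'no' in Taxon 6 and Taxon 8 only — synapomorphy for {Taxon 6, Taxon 8}.
C3 (derived state 'yes') is shared by Taxon 3 and Taxon 5 — a synapomorphy uniting that clade.
All ingroup taxa share the derived state 'yes' for C4; it defines the ingroup but does not resolve relationships within it.
Only Taxon 1, Taxon 6, and Taxon 8 show the derived state 'yes' for C5, supporting them as a clade.
Most parsimonious ingroup topology: (((Taxon 5,Taxon 3),(Taxon 1,(Taxon 8,Taxon 6))),Taxon 2).
Taxon 3 and Taxon 5 form a cherry on this tree, so they are sister taxa.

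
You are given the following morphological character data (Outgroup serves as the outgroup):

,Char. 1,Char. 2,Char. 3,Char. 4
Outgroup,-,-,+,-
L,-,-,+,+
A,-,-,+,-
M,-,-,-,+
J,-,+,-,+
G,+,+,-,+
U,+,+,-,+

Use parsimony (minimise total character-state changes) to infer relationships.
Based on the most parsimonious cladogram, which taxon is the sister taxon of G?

U

Character polarity is set by the outgroup: the derived state is whichever differs from the outgroup's state, so for Char. 3 the derived state is '-', and for the remaining characters it is '+'.
Char. 1: derived state '+' in G and U only — synapomorphy for {G, U}.
Char. 2: derived state '+' in G, J, and U only — synapomorphy for {G, J, U}.
Only G, J, M, and U show the derived state '-' for Char. 3, supporting them as a clade.
Char. 4: derived state '+' in G, J, L, M, and U only — synapomorphy for {G, J, L, M, U}.
Most parsimonious ingroup topology: ((L,(M,(J,(G,U)))),A).
G and U form a cherry on this tree, so they are sister taxa.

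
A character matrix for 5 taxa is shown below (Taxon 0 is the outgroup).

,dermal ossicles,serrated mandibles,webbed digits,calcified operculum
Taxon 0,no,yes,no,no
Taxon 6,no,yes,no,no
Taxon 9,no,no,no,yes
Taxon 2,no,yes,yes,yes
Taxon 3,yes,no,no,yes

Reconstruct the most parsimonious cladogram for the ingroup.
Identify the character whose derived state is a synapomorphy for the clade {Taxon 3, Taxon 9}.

Character polarity is set by the outgroup: the derived state is whichever differs from the outgroup's state, so for serrated mandibles the derived state is 'no', and for the remaining characters it is 'yes'.
dermal ossicles (derived state 'yes') is unique to Taxon 3 (autapomorphy; uninformative for grouping).
serrated mandibles: derived state 'no' in Taxon 3 and Taxon 9 only — synapomorphy for {Taxon 3, Taxon 9}.
webbed digits (derived state 'yes') is unique to Taxon 2 (autapomorphy; uninformative for grouping).
Only Taxon 2, Taxon 3, and Taxon 9 show the derived state 'yes' for calcified operculum, supporting them as a clade.
Most parsimonious ingroup topology: (Taxon 6,((Taxon 9,Taxon 3),Taxon 2)).
The clade {Taxon 3, Taxon 9} is supported by serrated mandibles: its derived state 'no' occurs in exactly those taxa and in no other taxon (including the outgroup).

serrated mandibles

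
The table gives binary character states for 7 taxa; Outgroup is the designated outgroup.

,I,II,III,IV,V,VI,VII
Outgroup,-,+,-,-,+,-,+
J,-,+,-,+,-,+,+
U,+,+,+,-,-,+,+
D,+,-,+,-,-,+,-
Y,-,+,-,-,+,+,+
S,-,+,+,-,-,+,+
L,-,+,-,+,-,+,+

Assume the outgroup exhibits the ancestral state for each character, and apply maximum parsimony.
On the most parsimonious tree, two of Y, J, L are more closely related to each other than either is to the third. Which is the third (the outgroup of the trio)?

Y

Character polarity is set by the outgroup: the derived state is whichever differs from the outgroup's state, so for II, V, VII the derived state is '-', and for the remaining characters it is '+'.
I (derived state '+') is shared by D and U — a synapomorphy uniting that clade.
II: derived state '-' in D only — an autapomorphy, so it tells us nothing about relationships among taxa.
III (derived state '+') is shared by D, S, and U — a synapomorphy uniting that clade.
IV (derived state '+') is shared by J and L — a synapomorphy uniting that clade.
V: derived state '-' in D, J, L, S, and U only — synapomorphy for {D, J, L, S, U}.
All ingroup taxa share the derived state '+' for VI; it defines the ingroup but does not resolve relationships within it.
VII (derived state '-') is unique to D (autapomorphy; uninformative for grouping).
Most parsimonious ingroup topology: (((J,L),((U,D),S)),Y).
J and L share a more recent common ancestor with each other than either does with Y, so Y is the least closely related of the three.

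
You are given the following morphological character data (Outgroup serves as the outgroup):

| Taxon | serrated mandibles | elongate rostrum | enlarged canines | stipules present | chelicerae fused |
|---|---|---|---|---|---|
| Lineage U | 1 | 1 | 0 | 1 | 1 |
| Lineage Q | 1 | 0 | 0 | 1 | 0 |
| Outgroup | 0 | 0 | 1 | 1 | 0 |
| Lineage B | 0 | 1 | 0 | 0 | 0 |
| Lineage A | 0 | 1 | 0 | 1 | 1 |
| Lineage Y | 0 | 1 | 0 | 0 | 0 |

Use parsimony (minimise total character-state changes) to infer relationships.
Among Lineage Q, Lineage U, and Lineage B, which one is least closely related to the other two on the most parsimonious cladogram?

Lineage Q

Character polarity is set by the outgroup: the derived state is whichever differs from the outgroup's state, so for enlarged canines, stipules present the derived state is '0', and for the remaining characters it is '1'.
serrated mandibles (state '1') occurs in Lineage Q and Lineage U but conflicts with the nesting implied by the other characters — most parsimoniously interpreted as homoplasy.
elongate rostrum: derived state '1' in Lineage A, Lineage B, Lineage U, and Lineage Y only — synapomorphy for {Lineage A, Lineage B, Lineage U, Lineage Y}.
enlarged canines (derived state '0') is shared by all ingroup taxa — unites the whole ingroup.
stipules present: derived state '0' in Lineage B and Lineage Y only — synapomorphy for {Lineage B, Lineage Y}.
Only Lineage A and Lineage U show the derived state '1' for chelicerae fused, supporting them as a clade.
Most parsimonious ingroup topology: (Lineage Q,((Lineage B,Lineage Y),(Lineage U,Lineage A))).
Lineage B and Lineage U share a more recent common ancestor with each other than either does with Lineage Q, so Lineage Q is the least closely related of the three.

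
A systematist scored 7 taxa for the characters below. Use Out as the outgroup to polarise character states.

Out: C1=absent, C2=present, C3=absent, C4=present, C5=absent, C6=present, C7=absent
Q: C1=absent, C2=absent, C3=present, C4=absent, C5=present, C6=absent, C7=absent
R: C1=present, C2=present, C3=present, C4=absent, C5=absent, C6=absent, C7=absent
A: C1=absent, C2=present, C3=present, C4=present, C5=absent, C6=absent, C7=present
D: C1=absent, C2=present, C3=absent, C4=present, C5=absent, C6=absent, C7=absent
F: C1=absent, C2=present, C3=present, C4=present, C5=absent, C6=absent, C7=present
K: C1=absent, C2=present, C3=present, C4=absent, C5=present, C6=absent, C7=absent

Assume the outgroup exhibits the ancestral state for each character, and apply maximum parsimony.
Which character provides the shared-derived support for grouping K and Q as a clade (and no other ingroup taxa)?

Character polarity is set by the outgroup: the derived state is whichever differs from the outgroup's state, so for C2, C4, C6 the derived state is 'absent', and for the remaining characters it is 'present'.
C1: derived state 'present' in R only — an autapomorphy, so it tells us nothing about relationships among taxa.
C2: derived state 'absent' in Q only — an autapomorphy, so it tells us nothing about relationships among taxa.
C3: derived state 'present' in A, F, K, Q, and R only — synapomorphy for {A, F, K, Q, R}.
C4 (derived state 'absent') is shared by K, Q, and R — a synapomorphy uniting that clade.
C5: derived state 'present' in K and Q only — synapomorphy for {K, Q}.
All ingroup taxa share the derived state 'absent' for C6; it defines the ingroup but does not resolve relationships within it.
C7: derived state 'present' in A and F only — synapomorphy for {A, F}.
Most parsimonious ingroup topology: ((((Q,K),R),(A,F)),D).
The clade {K, Q} is supported by C5: its derived state 'present' occurs in exactly those taxa and in no other taxon (including the outgroup).

C5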